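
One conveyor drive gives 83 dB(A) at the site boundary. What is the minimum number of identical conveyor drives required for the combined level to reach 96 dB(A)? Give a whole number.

Need L₁ + 10·log₁₀ N ≥ 96, i.e. log₁₀ N ≥ 1.30.
N ≥ 10^(13.0/10) = 19.953, so N = 20.

20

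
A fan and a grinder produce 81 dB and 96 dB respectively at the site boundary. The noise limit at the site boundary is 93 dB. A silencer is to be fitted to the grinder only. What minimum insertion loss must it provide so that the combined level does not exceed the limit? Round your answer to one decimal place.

Fixed contribution from the other source: Σ 10^(L/10) = 10^(81/10) = 1.259e+08 (81.00 dB).
The limit corresponds to 10^(93/10) = 1.995e+09; subtracting the fixed part leaves 1.869e+09 for the grinder, i.e. 92.72 dB.
So the grinder must be reduced from 96 to 92.72 dB: IL = 3.28 dB.

3.3 dB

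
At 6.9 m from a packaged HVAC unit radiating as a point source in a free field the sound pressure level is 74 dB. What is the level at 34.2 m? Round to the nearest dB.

60 dB

Spherical spreading from a point source gives a 20·log₁₀(r₂/r₁) drop.
L₂ = 74 − 20·log₁₀(34.2/6.9) = 74 − 13.904 = 60.10 dB.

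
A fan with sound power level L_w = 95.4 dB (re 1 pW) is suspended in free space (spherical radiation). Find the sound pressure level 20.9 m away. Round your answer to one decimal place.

Free-field spherical radiation: L_p = L_w − 10·log₁₀(4π·r²), r = 20.9 m.
4π·r² = 5489 m², 10·log₁₀ of that is 37.395 dB.
L_p = 95.4 − 37.395 = 58.00 dB.

58.0 dB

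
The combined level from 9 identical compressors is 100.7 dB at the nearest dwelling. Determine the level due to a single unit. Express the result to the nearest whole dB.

91 dB

For N identical incoherent sources L_total = L₁ + 10·log₁₀ N, so L₁ = 100.7 − 10·log₁₀(9) = 100.7 − 9.542.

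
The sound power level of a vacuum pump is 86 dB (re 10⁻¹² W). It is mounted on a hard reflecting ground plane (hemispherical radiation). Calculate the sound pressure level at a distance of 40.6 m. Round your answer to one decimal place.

The power spreads over a hemisphere of area 2π·r², so L_p = L_w − 10·log₁₀(2π·r²).
2π·r² = 1.036e+04 m², 10·log₁₀ of that is 40.152 dB.
L_p = 86 − 40.152 = 45.85 dB.

45.8 dB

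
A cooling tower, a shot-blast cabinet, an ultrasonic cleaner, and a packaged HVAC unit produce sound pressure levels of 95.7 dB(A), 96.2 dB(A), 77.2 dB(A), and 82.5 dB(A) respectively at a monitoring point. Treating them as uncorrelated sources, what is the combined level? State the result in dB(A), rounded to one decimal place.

Incoherent sources combine by intensity addition: L_total = 10·log₁₀(Σ 10^(L_i/10)).
Σ 10^(L/10) = 10^(95.7/10) + 10^(96.2/10) + 10^(77.2/10) + 10^(82.5/10) = 8.114e+09.
L_total = 10·log₁₀(8.114e+09) = 99.09 dB(A).

99.1 dB(A)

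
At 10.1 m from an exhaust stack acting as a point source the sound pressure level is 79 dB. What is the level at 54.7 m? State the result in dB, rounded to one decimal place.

Point-source attenuation: ΔL = 20·log₁₀(r₂/r₁) = 20·log₁₀(54.7/10.1) = 14.673 dB.
L₂ = 79 − 20·log₁₀(54.7/10.1) = 79 − 14.673 = 64.33 dB.

64.3 dB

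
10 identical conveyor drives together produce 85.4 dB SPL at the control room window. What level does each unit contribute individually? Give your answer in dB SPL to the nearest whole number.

For N identical incoherent sources L_total = L₁ + 10·log₁₀ N, so L₁ = 85.4 − 10·log₁₀(10) = 85.4 − 10.000.

75 dB SPL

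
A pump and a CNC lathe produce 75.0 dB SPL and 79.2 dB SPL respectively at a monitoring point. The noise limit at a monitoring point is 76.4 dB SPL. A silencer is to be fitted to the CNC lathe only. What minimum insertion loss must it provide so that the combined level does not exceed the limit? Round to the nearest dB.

8 dB

The untreated sources together contribute 10^(75.0/10) = 3.162e+07, i.e. 75.00 dB SPL.
To meet 76.4 dB SPL overall, the treated CNC lathe may contribute at most 10^(76.4/10) − 3.162e+07 = 1.203e+07, i.e. 70.80 dB SPL.
So the CNC lathe must be reduced from 79.2 to 70.80 dB SPL: IL = 8.40 dB.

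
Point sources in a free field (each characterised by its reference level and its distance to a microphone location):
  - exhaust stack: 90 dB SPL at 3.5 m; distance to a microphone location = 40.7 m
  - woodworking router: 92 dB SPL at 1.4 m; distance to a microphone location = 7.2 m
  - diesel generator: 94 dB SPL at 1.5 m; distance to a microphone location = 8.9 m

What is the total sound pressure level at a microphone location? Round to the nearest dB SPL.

Propagate each source to the receiver with L = L_ref − 20·log₁₀(r/r_ref), then add intensities.
exhaust stack: 90 − 20·log₁₀(40.7/3.5) = 90 − 21.31 = 68.69 dB SPL.
woodworking router: 92 − 20·log₁₀(7.2/1.4) = 92 − 14.22 = 77.78 dB SPL.
diesel generator: 94 − 20·log₁₀(8.9/1.5) = 94 − 15.47 = 78.53 dB SPL.
Σ 10^(L/10) = 1.387e+08 → L_total = 10·log₁₀(1.387e+08) = 81.42 dB SPL.

81 dB SPL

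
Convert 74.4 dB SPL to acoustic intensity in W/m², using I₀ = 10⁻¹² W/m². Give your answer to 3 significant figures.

2.75e-05 W/m²

I = I₀·10^(L/10) = 10⁻¹² × 10^(74.4/10) = 10^(-4.560).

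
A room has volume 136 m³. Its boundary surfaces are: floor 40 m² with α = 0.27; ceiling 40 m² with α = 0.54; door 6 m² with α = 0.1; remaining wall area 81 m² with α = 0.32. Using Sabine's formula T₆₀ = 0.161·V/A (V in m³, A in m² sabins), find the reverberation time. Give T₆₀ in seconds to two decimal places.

0.37 s

Summing Sᵢαᵢ: 40·0.27 + 40·0.54 + 6·0.1 + 81·0.32 = 58.92 m².
T₆₀ = 0.161 × 136 / 58.92 = 0.372 s.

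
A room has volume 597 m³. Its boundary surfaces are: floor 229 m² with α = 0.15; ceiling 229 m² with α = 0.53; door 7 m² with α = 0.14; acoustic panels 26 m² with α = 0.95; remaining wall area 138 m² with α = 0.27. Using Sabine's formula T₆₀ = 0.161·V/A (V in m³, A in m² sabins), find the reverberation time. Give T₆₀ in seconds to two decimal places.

A = Σ Sᵢαᵢ = 229·0.15 + 229·0.53 + 7·0.14 + 26·0.95 + 138·0.27 = 218.66 m².
T₆₀ = 0.161·V/A = 0.161·597/218.66 = 0.440 s.

0.44 s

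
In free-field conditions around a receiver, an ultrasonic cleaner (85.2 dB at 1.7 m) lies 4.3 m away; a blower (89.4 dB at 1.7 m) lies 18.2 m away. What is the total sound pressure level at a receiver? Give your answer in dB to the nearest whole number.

78 dB

Propagate each source to the receiver with L = L_ref − 20·log₁₀(r/r_ref), then add intensities.
ultrasonic cleaner: 85.2 − 20·log₁₀(4.3/1.7) = 85.2 − 8.06 = 77.14 dB.
blower: 89.4 − 20·log₁₀(18.2/1.7) = 89.4 − 20.59 = 68.81 dB.
Σ 10^(L/10) = 5.936e+07 → L_total = 10·log₁₀(5.936e+07) = 77.73 dB.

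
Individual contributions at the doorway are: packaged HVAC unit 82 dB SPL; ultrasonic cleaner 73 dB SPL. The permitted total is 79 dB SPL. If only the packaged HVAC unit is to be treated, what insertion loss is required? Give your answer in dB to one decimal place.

Fixed contribution from the other source: Σ 10^(L/10) = 10^(73/10) = 1.995e+07 (73.00 dB SPL).
To meet 79 dB SPL overall, the treated packaged HVAC unit may contribute at most 10^(79/10) − 1.995e+07 = 5.948e+07, i.e. 77.74 dB SPL.
Required insertion loss = 82 − 77.74 = 4.26 dB.

4.3 dB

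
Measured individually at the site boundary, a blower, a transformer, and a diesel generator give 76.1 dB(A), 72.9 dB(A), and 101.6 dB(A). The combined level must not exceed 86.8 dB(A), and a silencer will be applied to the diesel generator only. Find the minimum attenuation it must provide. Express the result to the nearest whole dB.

15 dB

The untreated sources together contribute 10^(76.1/10) + 10^(72.9/10) = 6.024e+07, i.e. 77.80 dB(A).
To meet 86.8 dB(A) overall, the treated diesel generator may contribute at most 10^(86.8/10) − 6.024e+07 = 4.184e+08, i.e. 86.22 dB(A).
So the diesel generator must be reduced from 101.6 to 86.22 dB(A): IL = 15.38 dB.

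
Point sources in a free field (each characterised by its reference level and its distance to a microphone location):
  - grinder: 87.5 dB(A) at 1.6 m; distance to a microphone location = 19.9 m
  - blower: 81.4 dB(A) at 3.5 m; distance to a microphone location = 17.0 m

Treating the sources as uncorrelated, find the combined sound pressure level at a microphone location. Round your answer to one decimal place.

Propagate each source to the receiver with L = L_ref − 20·log₁₀(r/r_ref), then add intensities.
grinder: 87.5 − 20·log₁₀(19.9/1.6) = 87.5 − 21.89 = 65.61 dB(A).
blower: 81.4 − 20·log₁₀(17.0/3.5) = 81.4 − 13.73 = 67.67 dB(A).
Σ 10^(L/10) = 9.486e+06 → L_total = 10·log₁₀(9.486e+06) = 69.77 dB(A).

69.8 dB(A)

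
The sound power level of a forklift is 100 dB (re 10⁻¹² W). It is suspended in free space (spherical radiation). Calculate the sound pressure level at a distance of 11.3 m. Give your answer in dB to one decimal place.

67.9 dB

Free-field spherical radiation: L_p = L_w − 10·log₁₀(4π·r²), r = 11.3 m.
4π·r² = 1605 m², 10·log₁₀ of that is 32.054 dB.
L_p = 100 − 32.054 = 67.95 dB.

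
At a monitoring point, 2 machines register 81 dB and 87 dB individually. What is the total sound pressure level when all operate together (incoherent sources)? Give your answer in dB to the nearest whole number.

88 dB

Incoherent sources combine by intensity addition: L_total = 10·log₁₀(Σ 10^(L_i/10)).
Σ 10^(L/10) = 10^(81/10) + 10^(87/10) = 6.271e+08.
L_total = 10·log₁₀(6.271e+08) = 87.97 dB.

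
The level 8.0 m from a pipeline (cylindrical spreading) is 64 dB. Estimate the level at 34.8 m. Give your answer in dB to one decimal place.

Line-source attenuation: ΔL = 10·log₁₀(r₂/r₁) = 10·log₁₀(34.8/8.0) = 6.385 dB.
L₂ = 64 − 10·log₁₀(34.8/8.0) = 64 − 6.385 = 57.62 dB.

57.6 dB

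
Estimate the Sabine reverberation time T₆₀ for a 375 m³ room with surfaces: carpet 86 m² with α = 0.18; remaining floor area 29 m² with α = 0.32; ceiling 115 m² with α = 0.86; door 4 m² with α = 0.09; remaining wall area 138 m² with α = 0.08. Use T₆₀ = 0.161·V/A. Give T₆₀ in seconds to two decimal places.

0.45 s

Summing Sᵢαᵢ: 86·0.18 + 29·0.32 + 115·0.86 + 4·0.09 + 138·0.08 = 135.06 m².
T₆₀ = 0.161·V/A = 0.161·375/135.06 = 0.447 s.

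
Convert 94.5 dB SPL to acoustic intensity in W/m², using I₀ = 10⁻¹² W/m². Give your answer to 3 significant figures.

I = I₀·10^(L/10) = 10⁻¹² × 10^(94.5/10) = 10^(-2.550).

0.00282 W/m²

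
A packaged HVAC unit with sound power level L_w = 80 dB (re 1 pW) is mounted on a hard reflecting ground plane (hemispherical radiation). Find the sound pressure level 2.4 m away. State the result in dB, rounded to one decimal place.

L_p = L_w − 10·log₁₀(2π·r²) with r = 2.4 m.
2π·r² = 36.19 m², 10·log₁₀ of that is 15.586 dB.
L_p = 80 − 15.586 = 64.41 dB.

64.4 dB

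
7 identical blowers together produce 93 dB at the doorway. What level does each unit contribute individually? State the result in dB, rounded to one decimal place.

84.5 dB

For N identical incoherent sources L_total = L₁ + 10·log₁₀ N, so L₁ = 93 − 10·log₁₀(7) = 93 − 8.451.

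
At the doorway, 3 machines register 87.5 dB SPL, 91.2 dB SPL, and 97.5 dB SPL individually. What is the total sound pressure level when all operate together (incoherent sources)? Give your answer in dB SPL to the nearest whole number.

For uncorrelated sources the intensities add, so convert each level to linear form, sum, and take 10·log₁₀ of the total.
Σ 10^(L/10) = 10^(87.5/10) + 10^(91.2/10) + 10^(97.5/10) = 7.504e+09.
L_total = 10·log₁₀(7.504e+09) = 98.75 dB SPL.

99 dB SPL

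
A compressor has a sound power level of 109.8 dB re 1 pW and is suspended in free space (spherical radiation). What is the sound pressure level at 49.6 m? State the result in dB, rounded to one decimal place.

64.9 dB

The power spreads over a sphere of area 4π·r², so L_p = L_w − 10·log₁₀(4π·r²).
4π·r² = 3.092e+04 m², 10·log₁₀ of that is 44.902 dB.
L_p = 109.8 − 44.902 = 64.90 dB.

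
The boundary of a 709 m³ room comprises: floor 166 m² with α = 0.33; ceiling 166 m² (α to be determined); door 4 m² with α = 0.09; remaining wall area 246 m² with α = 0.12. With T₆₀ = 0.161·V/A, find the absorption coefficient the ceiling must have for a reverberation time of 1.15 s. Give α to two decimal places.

Required total absorption A = 0.161·709/1.15 = 99.26 m².
Absorption from the other surfaces = 166·0.33 + 4·0.09 + 246·0.12 = 84.66 m², so the ceiling must supply 14.60 m² over 166 m².
α = 14.60/166 = 0.088.

0.09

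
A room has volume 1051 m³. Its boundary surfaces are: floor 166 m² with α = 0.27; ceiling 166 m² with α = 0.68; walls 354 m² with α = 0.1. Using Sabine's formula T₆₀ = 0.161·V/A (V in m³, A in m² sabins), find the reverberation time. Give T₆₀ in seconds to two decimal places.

0.88 s

A = Σ Sᵢαᵢ = 166·0.27 + 166·0.68 + 354·0.1 = 193.10 m².
T₆₀ = 0.161·V/A = 0.161·1051/193.10 = 0.876 s.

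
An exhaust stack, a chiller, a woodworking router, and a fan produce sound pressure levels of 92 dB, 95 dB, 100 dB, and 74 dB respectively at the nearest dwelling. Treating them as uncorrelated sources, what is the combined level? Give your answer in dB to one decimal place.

101.7 dB

Incoherent sources combine by intensity addition: L_total = 10·log₁₀(Σ 10^(L_i/10)).
Σ 10^(L/10) = 10^(92/10) + 10^(95/10) + 10^(100/10) + 10^(74/10) = 1.477e+10.
L_total = 10·log₁₀(1.477e+10) = 101.69 dB.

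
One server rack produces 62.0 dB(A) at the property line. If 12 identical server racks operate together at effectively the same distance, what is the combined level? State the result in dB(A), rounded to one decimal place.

With 12 equal, uncorrelated contributions the intensity is 12× that of one unit, giving a rise of 10·log₁₀ 12.
L_total = 62.0 + 10·log₁₀(12) = 62.0 + 10.792 = 72.79 dB(A).

72.8 dB(A)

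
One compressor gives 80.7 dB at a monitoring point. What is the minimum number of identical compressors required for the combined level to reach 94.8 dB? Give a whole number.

26

The shortfall is 94.8 − 80.7 = 14.1 dB, and N units add 10·log₁₀ N, so need 10·log₁₀ N ≥ 14.1.
N ≥ 10^(14.1/10) = 25.704, so N = 26.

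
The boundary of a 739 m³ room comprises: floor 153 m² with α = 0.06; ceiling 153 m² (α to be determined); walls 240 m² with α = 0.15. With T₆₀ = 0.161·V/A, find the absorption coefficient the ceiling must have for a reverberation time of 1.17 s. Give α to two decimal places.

From T₆₀ = 0.161·V/A, the target T₆₀ = 1.17 s needs A = 0.161·739/1.17 = 101.69 m².
Absorption from the other surfaces = 153·0.06 + 240·0.15 = 45.18 m², so the ceiling must supply 56.51 m² over 153 m².
α = 56.51/153 = 0.369.

0.37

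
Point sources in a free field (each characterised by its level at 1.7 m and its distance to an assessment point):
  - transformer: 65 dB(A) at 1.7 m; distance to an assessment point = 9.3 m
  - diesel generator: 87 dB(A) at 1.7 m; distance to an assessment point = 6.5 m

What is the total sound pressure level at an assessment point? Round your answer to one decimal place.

First find each source's level at the receiver (point-source: −20·log₁₀(r/r_ref)), then combine on an intensity basis.
transformer: 65 − 20·log₁₀(9.3/1.7) = 65 − 14.76 = 50.24 dB(A).
diesel generator: 87 − 20·log₁₀(6.5/1.7) = 87 − 11.65 = 75.35 dB(A).
Σ 10^(L/10) = 3.439e+07 → L_total = 10·log₁₀(3.439e+07) = 75.36 dB(A).

75.4 dB(A)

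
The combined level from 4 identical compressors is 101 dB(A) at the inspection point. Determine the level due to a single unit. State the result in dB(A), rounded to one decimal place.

For N identical incoherent sources L_total = L₁ + 10·log₁₀ N, so L₁ = 101 − 10·log₁₀(4) = 101 − 6.021.

95.0 dB(A)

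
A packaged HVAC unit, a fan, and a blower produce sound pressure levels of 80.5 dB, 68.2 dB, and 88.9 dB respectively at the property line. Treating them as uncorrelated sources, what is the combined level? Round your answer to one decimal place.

89.5 dB

Incoherent sources combine by intensity addition: L_total = 10·log₁₀(Σ 10^(L_i/10)).
Σ 10^(L/10) = 10^(80.5/10) + 10^(68.2/10) + 10^(88.9/10) = 8.951e+08.
L_total = 10·log₁₀(8.951e+08) = 89.52 dB.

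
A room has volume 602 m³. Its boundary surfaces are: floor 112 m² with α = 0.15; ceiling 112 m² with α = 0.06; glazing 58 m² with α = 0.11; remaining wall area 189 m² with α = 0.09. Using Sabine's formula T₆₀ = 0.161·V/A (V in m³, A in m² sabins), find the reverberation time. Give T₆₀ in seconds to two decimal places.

2.07 s

Total absorption A = 112·0.15 + 112·0.06 + 58·0.11 + 189·0.09 = 46.91 m² sabins.
T₆₀ = 0.161·V/A = 0.161·602/46.91 = 2.066 s.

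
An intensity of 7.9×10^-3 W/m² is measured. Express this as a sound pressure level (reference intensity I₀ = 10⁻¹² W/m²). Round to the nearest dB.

I/I₀ = 7.9×10^-3/10⁻¹² = 7.9×10^9, and L = 10·log₁₀(I/I₀).
L = 10·(0.8976 + 9) = 98.98 dB.

99 dB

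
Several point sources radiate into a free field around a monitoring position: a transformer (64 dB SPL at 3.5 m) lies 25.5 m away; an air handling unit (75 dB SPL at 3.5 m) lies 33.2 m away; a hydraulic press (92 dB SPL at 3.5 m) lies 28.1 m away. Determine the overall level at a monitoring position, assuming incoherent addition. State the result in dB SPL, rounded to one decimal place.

First find each source's level at the receiver (point-source: −20·log₁₀(r/r_ref)), then combine on an intensity basis.
transformer: 64 − 20·log₁₀(25.5/3.5) = 64 − 17.25 = 46.75 dB SPL.
air handling unit: 75 − 20·log₁₀(33.2/3.5) = 75 − 19.54 = 55.46 dB SPL.
hydraulic press: 92 − 20·log₁₀(28.1/3.5) = 92 − 18.09 = 73.91 dB SPL.
Σ 10^(L/10) = 2.499e+07 → L_total = 10·log₁₀(2.499e+07) = 73.98 dB SPL.

74.0 dB SPL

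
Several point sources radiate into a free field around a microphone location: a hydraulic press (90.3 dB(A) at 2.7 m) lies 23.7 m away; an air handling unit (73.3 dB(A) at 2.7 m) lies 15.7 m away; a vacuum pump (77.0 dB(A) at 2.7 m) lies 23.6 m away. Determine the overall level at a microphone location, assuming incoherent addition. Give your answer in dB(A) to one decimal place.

71.8 dB(A)

First find each source's level at the receiver (point-source: −20·log₁₀(r/r_ref)), then combine on an intensity basis.
hydraulic press: 90.3 − 20·log₁₀(23.7/2.7) = 90.3 − 18.87 = 71.43 dB(A).
air handling unit: 73.3 − 20·log₁₀(15.7/2.7) = 73.3 − 15.29 = 58.01 dB(A).
vacuum pump: 77.0 − 20·log₁₀(23.6/2.7) = 77.0 − 18.83 = 58.17 dB(A).
Σ 10^(L/10) = 1.520e+07 → L_total = 10·log₁₀(1.520e+07) = 71.82 dB(A).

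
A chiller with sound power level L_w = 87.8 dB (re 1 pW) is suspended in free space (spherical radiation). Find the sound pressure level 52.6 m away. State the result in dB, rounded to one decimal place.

Free-field spherical radiation: L_p = L_w − 10·log₁₀(4π·r²), r = 52.6 m.
4π·r² = 3.477e+04 m², 10·log₁₀ of that is 45.412 dB.
L_p = 87.8 − 45.412 = 42.39 dB.

42.4 dB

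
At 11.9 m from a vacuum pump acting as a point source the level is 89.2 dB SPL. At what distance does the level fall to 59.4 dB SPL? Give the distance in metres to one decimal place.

367.7 m

The 29.8 dB drop corresponds to a distance ratio of 10^(29.8/20) for a point source.
r₂ = 11.9·10^((89.2−59.4)/20) = 11.9·10^(29.8/20) = 367.75 m.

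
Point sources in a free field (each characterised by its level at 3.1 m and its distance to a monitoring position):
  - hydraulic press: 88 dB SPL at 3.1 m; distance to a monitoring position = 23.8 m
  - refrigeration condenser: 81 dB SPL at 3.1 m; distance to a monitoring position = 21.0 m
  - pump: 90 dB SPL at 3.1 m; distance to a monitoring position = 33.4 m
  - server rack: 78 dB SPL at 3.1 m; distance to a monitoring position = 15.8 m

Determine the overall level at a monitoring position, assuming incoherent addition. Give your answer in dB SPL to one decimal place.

Apply inverse-square spreading to bring every level to the receiver, then sum 10^(L/10).
hydraulic press: 88 − 20·log₁₀(23.8/3.1) = 88 − 17.70 = 70.30 dB SPL.
refrigeration condenser: 81 − 20·log₁₀(21.0/3.1) = 81 − 16.62 = 64.38 dB SPL.
pump: 90 − 20·log₁₀(33.4/3.1) = 90 − 20.65 = 69.35 dB SPL.
server rack: 78 − 20·log₁₀(15.8/3.1) = 78 − 14.15 = 63.85 dB SPL.
Σ 10^(L/10) = 2.449e+07 → L_total = 10·log₁₀(2.449e+07) = 73.89 dB SPL.

73.9 dB SPL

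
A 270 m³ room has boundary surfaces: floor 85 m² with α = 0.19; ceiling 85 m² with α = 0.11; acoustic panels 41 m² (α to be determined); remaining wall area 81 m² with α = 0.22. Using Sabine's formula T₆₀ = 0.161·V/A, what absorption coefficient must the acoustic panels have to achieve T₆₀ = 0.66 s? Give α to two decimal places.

Required total absorption A = 0.161·270/0.66 = 65.86 m².
Absorption from the other surfaces = 85·0.19 + 85·0.11 + 81·0.22 = 43.32 m², so the acoustic panels must supply 22.54 m² over 41 m².
α = 22.54/41 = 0.550.

0.55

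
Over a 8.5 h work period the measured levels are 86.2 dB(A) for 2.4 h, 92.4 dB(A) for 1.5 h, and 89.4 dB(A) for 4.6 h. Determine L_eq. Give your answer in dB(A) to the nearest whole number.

90 dB(A)

L_eq = 10·log₁₀[(1/T)·Σ tᵢ·10^(Lᵢ/10)] with T = 8.5 h.
Σ tᵢ·10^(Lᵢ/10) = 2.4·10^(86.2/10) + 1.5·10^(92.4/10) + 4.6·10^(89.4/10) = 7.614e+09.
L_eq = 10·log₁₀(7.614e+09/8.5) = 89.52 dB(A).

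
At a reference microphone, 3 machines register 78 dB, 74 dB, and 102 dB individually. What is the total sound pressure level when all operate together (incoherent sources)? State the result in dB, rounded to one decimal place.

For uncorrelated sources the intensities add, so convert each level to linear form, sum, and take 10·log₁₀ of the total.
Σ 10^(L/10) = 10^(78/10) + 10^(74/10) + 10^(102/10) = 1.594e+10.
L_total = 10·log₁₀(1.594e+10) = 102.02 dB.

102.0 dB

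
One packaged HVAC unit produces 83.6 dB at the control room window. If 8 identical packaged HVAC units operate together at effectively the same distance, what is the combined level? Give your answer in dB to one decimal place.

N identical incoherent sources raise the level by 10·log₁₀ N.
L_total = 83.6 + 10·log₁₀(8) = 83.6 + 9.031 = 92.63 dB.

92.6 dB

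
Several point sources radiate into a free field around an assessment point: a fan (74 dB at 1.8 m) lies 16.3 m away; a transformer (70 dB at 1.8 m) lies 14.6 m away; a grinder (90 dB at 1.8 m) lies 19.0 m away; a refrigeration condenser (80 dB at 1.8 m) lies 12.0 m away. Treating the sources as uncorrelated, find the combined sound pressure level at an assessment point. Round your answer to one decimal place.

Propagate each source to the receiver with L = L_ref − 20·log₁₀(r/r_ref), then add intensities.
fan: 74 − 20·log₁₀(16.3/1.8) = 74 − 19.14 = 54.86 dB.
transformer: 70 − 20·log₁₀(14.6/1.8) = 70 − 18.18 = 51.82 dB.
grinder: 90 − 20·log₁₀(19.0/1.8) = 90 − 20.47 = 69.53 dB.
refrigeration condenser: 80 − 20·log₁₀(12.0/1.8) = 80 − 16.48 = 63.52 dB.
Σ 10^(L/10) = 1.168e+07 → L_total = 10·log₁₀(1.168e+07) = 70.68 dB.

70.7 dB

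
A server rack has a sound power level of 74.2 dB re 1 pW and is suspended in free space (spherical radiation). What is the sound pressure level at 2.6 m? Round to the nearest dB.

The power spreads over a sphere of area 4π·r², so L_p = L_w − 10·log₁₀(4π·r²).
4π·r² = 84.95 m², 10·log₁₀ of that is 19.292 dB.
L_p = 74.2 − 19.292 = 54.91 dB.

55 dB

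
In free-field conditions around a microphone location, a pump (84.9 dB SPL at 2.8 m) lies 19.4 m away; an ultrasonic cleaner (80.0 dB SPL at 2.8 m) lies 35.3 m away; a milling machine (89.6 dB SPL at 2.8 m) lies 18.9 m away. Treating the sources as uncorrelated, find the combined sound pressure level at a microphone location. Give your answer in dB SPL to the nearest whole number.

First find each source's level at the receiver (point-source: −20·log₁₀(r/r_ref)), then combine on an intensity basis.
pump: 84.9 − 20·log₁₀(19.4/2.8) = 84.9 − 16.81 = 68.09 dB SPL.
ultrasonic cleaner: 80.0 − 20·log₁₀(35.3/2.8) = 80.0 − 22.01 = 57.99 dB SPL.
milling machine: 89.6 − 20·log₁₀(18.9/2.8) = 89.6 − 16.59 = 73.01 dB SPL.
Σ 10^(L/10) = 2.708e+07 → L_total = 10·log₁₀(2.708e+07) = 74.33 dB SPL.

74 dB SPL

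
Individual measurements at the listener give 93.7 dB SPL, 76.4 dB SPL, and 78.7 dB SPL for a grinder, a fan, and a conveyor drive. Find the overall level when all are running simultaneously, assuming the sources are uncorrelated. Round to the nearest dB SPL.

94 dB SPL

Incoherent sources combine by intensity addition: L_total = 10·log₁₀(Σ 10^(L_i/10)).
Σ 10^(L/10) = 10^(93.7/10) + 10^(76.4/10) + 10^(78.7/10) = 2.462e+09.
L_total = 10·log₁₀(2.462e+09) = 93.91 dB SPL.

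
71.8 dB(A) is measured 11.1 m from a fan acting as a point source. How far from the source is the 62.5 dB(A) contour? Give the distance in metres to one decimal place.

32.4 m

The 9.3 dB drop corresponds to a distance ratio of 10^(9.3/20) for a point source.
r₂ = 11.1·10^((71.8−62.5)/20) = 11.1·10^(9.3/20) = 32.38 m.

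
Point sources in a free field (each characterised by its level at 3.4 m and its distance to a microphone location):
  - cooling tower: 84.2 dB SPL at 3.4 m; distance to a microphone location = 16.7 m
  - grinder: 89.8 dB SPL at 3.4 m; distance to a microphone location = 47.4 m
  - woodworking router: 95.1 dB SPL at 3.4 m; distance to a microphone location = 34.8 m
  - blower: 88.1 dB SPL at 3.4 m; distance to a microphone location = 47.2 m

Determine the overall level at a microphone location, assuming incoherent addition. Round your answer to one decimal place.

First find each source's level at the receiver (point-source: −20·log₁₀(r/r_ref)), then combine on an intensity basis.
cooling tower: 84.2 − 20·log₁₀(16.7/3.4) = 84.2 − 13.82 = 70.38 dB SPL.
grinder: 89.8 − 20·log₁₀(47.4/3.4) = 89.8 − 22.89 = 66.91 dB SPL.
woodworking router: 95.1 − 20·log₁₀(34.8/3.4) = 95.1 − 20.20 = 74.90 dB SPL.
blower: 88.1 − 20·log₁₀(47.2/3.4) = 88.1 − 22.85 = 65.25 dB SPL.
Σ 10^(L/10) = 5.005e+07 → L_total = 10·log₁₀(5.005e+07) = 76.99 dB SPL.

77.0 dB SPL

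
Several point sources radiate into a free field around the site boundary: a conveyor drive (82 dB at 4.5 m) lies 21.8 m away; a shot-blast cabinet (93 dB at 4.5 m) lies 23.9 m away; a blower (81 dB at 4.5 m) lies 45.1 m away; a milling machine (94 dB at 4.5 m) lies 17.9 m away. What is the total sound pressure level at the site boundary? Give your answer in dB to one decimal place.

83.8 dB

Propagate each source to the receiver with L = L_ref − 20·log₁₀(r/r_ref), then add intensities.
conveyor drive: 82 − 20·log₁₀(21.8/4.5) = 82 − 13.70 = 68.30 dB.
shot-blast cabinet: 93 − 20·log₁₀(23.9/4.5) = 93 − 14.50 = 78.50 dB.
blower: 81 − 20·log₁₀(45.1/4.5) = 81 − 20.02 = 60.98 dB.
milling machine: 94 − 20·log₁₀(17.9/4.5) = 94 − 11.99 = 82.01 dB.
Σ 10^(L/10) = 2.375e+08 → L_total = 10·log₁₀(2.375e+08) = 83.76 dB.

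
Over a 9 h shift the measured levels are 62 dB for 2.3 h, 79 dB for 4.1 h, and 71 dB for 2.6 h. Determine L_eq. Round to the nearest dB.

L_eq = 10·log₁₀[(1/T)·Σ tᵢ·10^(Lᵢ/10)] with T = 9 h.
Σ tᵢ·10^(Lᵢ/10) = 2.3·10^(62/10) + 4.1·10^(79/10) + 2.6·10^(71/10) = 3.621e+08.
L_eq = 10·log₁₀(3.621e+08/9) = 76.05 dB.

76 dB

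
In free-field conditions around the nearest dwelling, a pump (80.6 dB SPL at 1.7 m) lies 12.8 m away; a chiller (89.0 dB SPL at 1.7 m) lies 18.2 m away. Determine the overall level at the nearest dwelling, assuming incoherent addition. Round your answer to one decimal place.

69.5 dB SPL

Propagate each source to the receiver with L = L_ref − 20·log₁₀(r/r_ref), then add intensities.
pump: 80.6 − 20·log₁₀(12.8/1.7) = 80.6 − 17.54 = 63.06 dB SPL.
chiller: 89.0 − 20·log₁₀(18.2/1.7) = 89.0 − 20.59 = 68.41 dB SPL.
Σ 10^(L/10) = 8.956e+06 → L_total = 10·log₁₀(8.956e+06) = 69.52 dB SPL.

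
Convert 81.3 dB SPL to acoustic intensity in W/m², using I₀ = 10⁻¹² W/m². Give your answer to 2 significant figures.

0.00013 W/m²

I/I₀ = 10^(81.3/10) = 1.349e+08, so I = 1.349e+08 × 10⁻¹² W/m².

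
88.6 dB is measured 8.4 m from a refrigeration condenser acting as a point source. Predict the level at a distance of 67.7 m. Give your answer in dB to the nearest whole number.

70 dB

Point-source attenuation: ΔL = 20·log₁₀(r₂/r₁) = 20·log₁₀(67.7/8.4) = 18.126 dB.
L₂ = 88.6 − 20·log₁₀(67.7/8.4) = 88.6 − 18.126 = 70.47 dB.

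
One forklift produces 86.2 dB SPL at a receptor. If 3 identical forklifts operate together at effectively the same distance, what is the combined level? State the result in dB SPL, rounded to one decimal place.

91.0 dB SPL

L_total = L₁ + 10·log₁₀ N for N identical incoherent sources.
L_total = 86.2 + 10·log₁₀(3) = 86.2 + 4.771 = 90.97 dB SPL.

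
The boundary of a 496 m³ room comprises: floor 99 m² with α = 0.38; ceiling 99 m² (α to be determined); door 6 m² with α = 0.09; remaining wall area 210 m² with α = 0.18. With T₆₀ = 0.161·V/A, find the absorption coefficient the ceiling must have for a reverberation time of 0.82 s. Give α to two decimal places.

0.22

A = 0.161·V/T₆₀ = 0.161·496/0.82 = 97.39 m² sabins.
Absorption from the other surfaces = 99·0.38 + 6·0.09 + 210·0.18 = 75.96 m², so the ceiling must supply 21.43 m² over 99 m².
α = 21.43/99 = 0.216.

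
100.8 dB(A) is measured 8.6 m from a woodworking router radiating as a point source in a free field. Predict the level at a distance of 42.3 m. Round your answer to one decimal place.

Point-source attenuation: ΔL = 20·log₁₀(r₂/r₁) = 20·log₁₀(42.3/8.6) = 13.837 dB.
L₂ = 100.8 − 20·log₁₀(42.3/8.6) = 100.8 − 13.837 = 86.96 dB(A).

87.0 dB(A)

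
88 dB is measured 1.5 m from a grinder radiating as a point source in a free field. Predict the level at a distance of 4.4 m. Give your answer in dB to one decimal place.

78.7 dB

Spherical spreading from a point source gives a 20·log₁₀(r₂/r₁) drop.
L₂ = 88 − 20·log₁₀(4.4/1.5) = 88 − 9.347 = 78.65 dB.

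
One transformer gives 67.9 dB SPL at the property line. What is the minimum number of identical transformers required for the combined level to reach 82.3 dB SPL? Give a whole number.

28

N identical sources give L₁ + 10·log₁₀ N, so require 10·log₁₀ N ≥ 82.3 − 67.9 = 14.4 dB.
N ≥ 10^(14.4/10) = 27.542, so N = 28.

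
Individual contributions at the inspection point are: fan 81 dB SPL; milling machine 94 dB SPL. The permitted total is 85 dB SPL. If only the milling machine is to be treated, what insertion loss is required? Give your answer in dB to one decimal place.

11.2 dB

Fixed contribution from the other source: Σ 10^(L/10) = 10^(81/10) = 1.259e+08 (81.00 dB SPL).
To meet 85 dB SPL overall, the treated milling machine may contribute at most 10^(85/10) − 1.259e+08 = 1.903e+08, i.e. 82.80 dB SPL.
So the milling machine must be reduced from 94 to 82.80 dB SPL: IL = 11.20 dB.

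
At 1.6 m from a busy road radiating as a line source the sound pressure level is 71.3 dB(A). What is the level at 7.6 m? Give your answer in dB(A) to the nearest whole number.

65 dB(A)

Cylindrical spreading from a line source gives a 10·log₁₀(r₂/r₁) drop.
L₂ = 71.3 − 10·log₁₀(7.6/1.6) = 71.3 − 6.767 = 64.53 dB(A).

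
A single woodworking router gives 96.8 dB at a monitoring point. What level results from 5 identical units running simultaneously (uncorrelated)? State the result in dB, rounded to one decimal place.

103.8 dB

With 5 equal, uncorrelated contributions the intensity is 5× that of one unit, giving a rise of 10·log₁₀ 5.
L_total = 96.8 + 10·log₁₀(5) = 96.8 + 6.990 = 103.79 dB.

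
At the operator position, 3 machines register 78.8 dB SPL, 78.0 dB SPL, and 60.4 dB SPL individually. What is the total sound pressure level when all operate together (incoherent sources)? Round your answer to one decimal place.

81.5 dB SPL

For uncorrelated sources the intensities add, so convert each level to linear form, sum, and take 10·log₁₀ of the total.
Σ 10^(L/10) = 10^(78.8/10) + 10^(78.0/10) + 10^(60.4/10) = 1.400e+08.
L_total = 10·log₁₀(1.400e+08) = 81.46 dB SPL.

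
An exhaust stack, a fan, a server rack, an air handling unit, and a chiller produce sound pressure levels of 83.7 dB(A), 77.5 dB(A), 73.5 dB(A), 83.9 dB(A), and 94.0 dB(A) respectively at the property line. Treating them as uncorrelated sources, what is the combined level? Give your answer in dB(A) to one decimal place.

94.9 dB(A)

For uncorrelated sources the intensities add, so convert each level to linear form, sum, and take 10·log₁₀ of the total.
Σ 10^(L/10) = 10^(83.7/10) + 10^(77.5/10) + 10^(73.5/10) + 10^(83.9/10) + 10^(94.0/10) = 3.070e+09.
L_total = 10·log₁₀(3.070e+09) = 94.87 dB(A).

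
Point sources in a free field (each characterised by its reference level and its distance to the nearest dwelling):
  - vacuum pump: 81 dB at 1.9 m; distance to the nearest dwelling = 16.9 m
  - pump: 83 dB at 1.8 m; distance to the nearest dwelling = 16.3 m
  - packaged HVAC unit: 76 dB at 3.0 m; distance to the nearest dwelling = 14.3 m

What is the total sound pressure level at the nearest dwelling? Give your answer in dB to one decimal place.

67.6 dB

Propagate each source to the receiver with L = L_ref − 20·log₁₀(r/r_ref), then add intensities.
vacuum pump: 81 − 20·log₁₀(16.9/1.9) = 81 − 18.98 = 62.02 dB.
pump: 83 − 20·log₁₀(16.3/1.8) = 83 − 19.14 = 63.86 dB.
packaged HVAC unit: 76 − 20·log₁₀(14.3/3.0) = 76 − 13.56 = 62.44 dB.
Σ 10^(L/10) = 5.777e+06 → L_total = 10·log₁₀(5.777e+06) = 67.62 dB.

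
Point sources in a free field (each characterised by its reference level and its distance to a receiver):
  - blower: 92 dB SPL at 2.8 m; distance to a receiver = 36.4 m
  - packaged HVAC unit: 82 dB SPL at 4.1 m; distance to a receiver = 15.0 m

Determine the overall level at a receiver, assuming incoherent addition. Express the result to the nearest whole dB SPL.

Apply inverse-square spreading to bring every level to the receiver, then sum 10^(L/10).
blower: 92 − 20·log₁₀(36.4/2.8) = 92 − 22.28 = 69.72 dB SPL.
packaged HVAC unit: 82 − 20·log₁₀(15.0/4.1) = 82 − 11.27 = 70.73 dB SPL.
Σ 10^(L/10) = 2.122e+07 → L_total = 10·log₁₀(2.122e+07) = 73.27 dB SPL.

73 dB SPL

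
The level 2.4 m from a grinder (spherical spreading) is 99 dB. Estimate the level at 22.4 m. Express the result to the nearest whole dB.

Point-source attenuation: ΔL = 20·log₁₀(r₂/r₁) = 20·log₁₀(22.4/2.4) = 19.401 dB.
L₂ = 99 − 20·log₁₀(22.4/2.4) = 99 − 19.401 = 79.60 dB.

80 dB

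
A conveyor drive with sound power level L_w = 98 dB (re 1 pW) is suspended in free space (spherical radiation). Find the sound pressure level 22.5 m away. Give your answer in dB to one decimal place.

60.0 dB

Free-field spherical radiation: L_p = L_w − 10·log₁₀(4π·r²), r = 22.5 m.
4π·r² = 6362 m², 10·log₁₀ of that is 38.036 dB.
L_p = 98 − 38.036 = 59.96 dB.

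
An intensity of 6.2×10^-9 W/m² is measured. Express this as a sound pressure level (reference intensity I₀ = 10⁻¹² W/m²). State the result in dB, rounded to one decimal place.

37.9 dB

L = 10·log₁₀(I/I₀) = 10·log₁₀(6.2×10^-9/10⁻¹²) = 10·log₁₀(6.2×10^3).
L = 10·(0.7924 + 3) = 37.92 dB.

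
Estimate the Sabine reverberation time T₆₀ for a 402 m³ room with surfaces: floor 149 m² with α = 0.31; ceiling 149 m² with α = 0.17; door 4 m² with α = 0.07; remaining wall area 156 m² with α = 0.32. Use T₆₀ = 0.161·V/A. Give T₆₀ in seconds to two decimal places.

A = Σ Sᵢαᵢ = 149·0.31 + 149·0.17 + 4·0.07 + 156·0.32 = 121.72 m².
T₆₀ = 0.161·V/A = 0.161·402/121.72 = 0.532 s.

0.53 s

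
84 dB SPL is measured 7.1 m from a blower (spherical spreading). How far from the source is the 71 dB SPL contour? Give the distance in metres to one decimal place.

The 13.0 dB drop corresponds to a distance ratio of 10^(13.0/20) for a point source.
r₂ = 7.1·10^((84−71)/20) = 7.1·10^(13.0/20) = 31.71 m.

31.7 m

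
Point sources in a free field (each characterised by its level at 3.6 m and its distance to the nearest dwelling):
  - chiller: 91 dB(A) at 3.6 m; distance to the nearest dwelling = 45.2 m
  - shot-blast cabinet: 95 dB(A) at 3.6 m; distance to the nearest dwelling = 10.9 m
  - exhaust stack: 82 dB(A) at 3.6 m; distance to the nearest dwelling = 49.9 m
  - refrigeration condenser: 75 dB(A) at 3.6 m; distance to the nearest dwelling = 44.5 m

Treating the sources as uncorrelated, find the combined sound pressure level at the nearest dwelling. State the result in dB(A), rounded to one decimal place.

Apply inverse-square spreading to bring every level to the receiver, then sum 10^(L/10).
chiller: 91 − 20·log₁₀(45.2/3.6) = 91 − 21.98 = 69.02 dB(A).
shot-blast cabinet: 95 − 20·log₁₀(10.9/3.6) = 95 − 9.62 = 85.38 dB(A).
exhaust stack: 82 − 20·log₁₀(49.9/3.6) = 82 − 22.84 = 59.16 dB(A).
refrigeration condenser: 75 − 20·log₁₀(44.5/3.6) = 75 − 21.84 = 53.16 dB(A).
Σ 10^(L/10) = 3.540e+08 → L_total = 10·log₁₀(3.540e+08) = 85.49 dB(A).

85.5 dB(A)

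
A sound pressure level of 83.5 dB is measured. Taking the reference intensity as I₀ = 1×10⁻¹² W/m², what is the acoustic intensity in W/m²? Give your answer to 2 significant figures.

I/I₀ = 10^(83.5/10) = 2.239e+08, so I = 2.239e+08 × 10⁻¹² W/m².

0.00022 W/m²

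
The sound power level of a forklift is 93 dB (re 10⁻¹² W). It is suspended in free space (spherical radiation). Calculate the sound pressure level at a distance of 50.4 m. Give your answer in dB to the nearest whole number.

Free-field spherical radiation: L_p = L_w − 10·log₁₀(4π·r²), r = 50.4 m.
4π·r² = 3.192e+04 m², 10·log₁₀ of that is 45.041 dB.
L_p = 93 − 45.041 = 47.96 dB.

48 dB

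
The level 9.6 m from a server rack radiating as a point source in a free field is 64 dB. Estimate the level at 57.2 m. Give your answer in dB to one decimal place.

For a point source, L₂ = L₁ − 20·log₁₀(r₂/r₁).
L₂ = 64 − 20·log₁₀(57.2/9.6) = 64 − 15.502 = 48.50 dB.

48.5 dB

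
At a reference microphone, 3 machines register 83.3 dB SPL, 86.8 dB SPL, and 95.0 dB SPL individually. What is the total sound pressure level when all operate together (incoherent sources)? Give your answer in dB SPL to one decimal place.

For uncorrelated sources the intensities add, so convert each level to linear form, sum, and take 10·log₁₀ of the total.
Σ 10^(L/10) = 10^(83.3/10) + 10^(86.8/10) + 10^(95.0/10) = 3.855e+09.
L_total = 10·log₁₀(3.855e+09) = 95.86 dB SPL.

95.9 dB SPL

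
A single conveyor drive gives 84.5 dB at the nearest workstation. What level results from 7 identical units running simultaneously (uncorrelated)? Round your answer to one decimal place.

L_total = L₁ + 10·log₁₀ N for N identical incoherent sources.
L_total = 84.5 + 10·log₁₀(7) = 84.5 + 8.451 = 92.95 dB.

93.0 dB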